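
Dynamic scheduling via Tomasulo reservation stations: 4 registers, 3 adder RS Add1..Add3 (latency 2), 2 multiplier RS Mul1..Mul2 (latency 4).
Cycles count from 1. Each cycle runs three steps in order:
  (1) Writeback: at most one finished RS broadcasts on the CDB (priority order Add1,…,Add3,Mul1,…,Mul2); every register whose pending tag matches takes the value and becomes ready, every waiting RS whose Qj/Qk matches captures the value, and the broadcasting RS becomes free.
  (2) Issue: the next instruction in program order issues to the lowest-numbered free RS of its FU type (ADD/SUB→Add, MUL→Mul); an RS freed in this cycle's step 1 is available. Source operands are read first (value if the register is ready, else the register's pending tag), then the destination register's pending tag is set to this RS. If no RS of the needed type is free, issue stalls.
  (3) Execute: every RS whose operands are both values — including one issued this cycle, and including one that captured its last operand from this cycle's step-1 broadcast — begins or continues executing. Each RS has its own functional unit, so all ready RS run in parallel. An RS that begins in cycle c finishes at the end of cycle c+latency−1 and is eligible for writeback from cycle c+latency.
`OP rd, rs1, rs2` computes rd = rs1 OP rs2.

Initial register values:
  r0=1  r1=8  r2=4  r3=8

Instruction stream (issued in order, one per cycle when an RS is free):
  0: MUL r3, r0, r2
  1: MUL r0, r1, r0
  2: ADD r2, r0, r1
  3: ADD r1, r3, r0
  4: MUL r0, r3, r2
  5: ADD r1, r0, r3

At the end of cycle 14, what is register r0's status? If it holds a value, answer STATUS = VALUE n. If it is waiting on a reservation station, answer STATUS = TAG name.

STATUS = VALUE 64

  c1: issue MUL r3<-Mul1  regs: r0:1,r1:8,r2:4,r3:Mul1
  c2: issue MUL r0<-Mul2  regs: r0:Mul2,r1:8,r2:4,r3:Mul1
  c3: issue ADD r2<-Add1  regs: r0:Mul2,r1:8,r2:Add1,r3:Mul1
  c4: issue ADD r1<-Add2  regs: r0:Mul2,r1:Add2,r2:Add1,r3:Mul1
  c5: CDB Mul1=4; issue MUL r0<-Mul1  regs: r0:Mul1,r1:Add2,r2:Add1,r3:4
  c6: CDB Mul2=8; issue ADD r1<-Add3  regs: r0:Mul1,r1:Add3,r2:Add1,r3:4
  c7: -  regs: r0:Mul1,r1:Add3,r2:Add1,r3:4
  c8: CDB Add1=16  regs: r0:Mul1,r1:Add3,r2:16,r3:4
  c9: CDB Add2=12  regs: r0:Mul1,r1:Add3,r2:16,r3:4
  c10: -  regs: r0:Mul1,r1:Add3,r2:16,r3:4
  c11: -  regs: r0:Mul1,r1:Add3,r2:16,r3:4
  c12: CDB Mul1=64  regs: r0:64,r1:Add3,r2:16,r3:4
  c13: -  regs: r0:64,r1:Add3,r2:16,r3:4
  c14: CDB Add3=68  regs: r0:64,r1:68,r2:16,r3:4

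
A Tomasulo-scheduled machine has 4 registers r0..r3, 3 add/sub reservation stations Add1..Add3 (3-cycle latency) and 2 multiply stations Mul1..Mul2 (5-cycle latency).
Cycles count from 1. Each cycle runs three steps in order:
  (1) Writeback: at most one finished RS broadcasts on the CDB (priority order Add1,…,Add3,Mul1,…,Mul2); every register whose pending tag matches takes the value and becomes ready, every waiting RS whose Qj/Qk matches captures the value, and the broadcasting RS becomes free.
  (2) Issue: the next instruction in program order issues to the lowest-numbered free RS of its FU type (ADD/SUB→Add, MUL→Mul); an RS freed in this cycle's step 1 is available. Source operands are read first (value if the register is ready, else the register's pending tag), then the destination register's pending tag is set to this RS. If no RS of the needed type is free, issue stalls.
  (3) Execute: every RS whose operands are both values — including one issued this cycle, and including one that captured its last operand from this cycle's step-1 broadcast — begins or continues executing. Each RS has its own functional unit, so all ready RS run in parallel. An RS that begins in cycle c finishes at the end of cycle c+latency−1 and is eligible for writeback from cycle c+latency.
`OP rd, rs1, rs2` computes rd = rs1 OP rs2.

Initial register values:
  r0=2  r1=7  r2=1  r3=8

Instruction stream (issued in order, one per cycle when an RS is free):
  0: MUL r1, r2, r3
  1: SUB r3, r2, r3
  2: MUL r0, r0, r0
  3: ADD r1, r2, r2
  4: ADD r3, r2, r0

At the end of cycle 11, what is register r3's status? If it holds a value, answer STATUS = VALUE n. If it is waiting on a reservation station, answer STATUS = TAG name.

STATUS = VALUE 5

c1: issue MUL r1<-Mul1 | r0:2,r1:Mul1,r2:1,r3:8
c2: issue SUB r3<-Add1 | r0:2,r1:Mul1,r2:1,r3:Add1
c3: issue MUL r0<-Mul2 | r0:Mul2,r1:Mul1,r2:1,r3:Add1
c4: issue ADD r1<-Add2 | r0:Mul2,r1:Add2,r2:1,r3:Add1
c5: CDB Add1=-7; issue ADD r3<-Add1 | r0:Mul2,r1:Add2,r2:1,r3:Add1
c6: CDB Mul1=8 | r0:Mul2,r1:Add2,r2:1,r3:Add1
c7: CDB Add2=2 | r0:Mul2,r1:2,r2:1,r3:Add1
c8: CDB Mul2=4 | r0:4,r1:2,r2:1,r3:Add1
c9: - | r0:4,r1:2,r2:1,r3:Add1
c10: - | r0:4,r1:2,r2:1,r3:Add1
c11: CDB Add1=5 | r0:4,r1:2,r2:1,r3:5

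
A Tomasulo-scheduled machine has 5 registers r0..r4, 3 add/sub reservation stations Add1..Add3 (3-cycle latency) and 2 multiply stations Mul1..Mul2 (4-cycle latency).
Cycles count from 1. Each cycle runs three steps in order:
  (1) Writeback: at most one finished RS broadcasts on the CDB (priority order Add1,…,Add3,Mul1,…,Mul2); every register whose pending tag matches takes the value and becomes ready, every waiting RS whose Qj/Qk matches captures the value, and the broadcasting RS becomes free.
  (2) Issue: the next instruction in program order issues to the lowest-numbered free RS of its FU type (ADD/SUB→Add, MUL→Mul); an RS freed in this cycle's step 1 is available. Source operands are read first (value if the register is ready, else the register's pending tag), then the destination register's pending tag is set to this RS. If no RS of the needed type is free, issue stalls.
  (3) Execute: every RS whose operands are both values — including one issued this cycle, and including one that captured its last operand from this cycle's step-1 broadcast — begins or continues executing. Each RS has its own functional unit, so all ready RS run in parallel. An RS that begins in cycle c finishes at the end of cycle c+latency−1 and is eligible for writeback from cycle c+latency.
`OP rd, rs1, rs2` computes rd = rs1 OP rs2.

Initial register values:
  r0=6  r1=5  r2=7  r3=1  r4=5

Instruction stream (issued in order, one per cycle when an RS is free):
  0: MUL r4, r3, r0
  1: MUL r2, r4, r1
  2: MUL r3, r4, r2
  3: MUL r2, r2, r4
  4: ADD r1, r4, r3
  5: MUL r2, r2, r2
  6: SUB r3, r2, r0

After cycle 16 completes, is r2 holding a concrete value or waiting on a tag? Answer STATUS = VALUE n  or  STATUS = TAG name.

STATUS = TAG Mul1

c1: issue MUL r4<-Mul1 | r0:6,r1:5,r2:7,r3:1,r4:Mul1
c2: issue MUL r2<-Mul2 | r0:6,r1:5,r2:Mul2,r3:1,r4:Mul1
c3: stall | r0:6,r1:5,r2:Mul2,r3:1,r4:Mul1
c4: stall | r0:6,r1:5,r2:Mul2,r3:1,r4:Mul1
c5: CDB Mul1=6; issue MUL r3<-Mul1 | r0:6,r1:5,r2:Mul2,r3:Mul1,r4:6
c6: stall | r0:6,r1:5,r2:Mul2,r3:Mul1,r4:6
c7: stall | r0:6,r1:5,r2:Mul2,r3:Mul1,r4:6
c8: stall | r0:6,r1:5,r2:Mul2,r3:Mul1,r4:6
c9: CDB Mul2=30; issue MUL r2<-Mul2 | r0:6,r1:5,r2:Mul2,r3:Mul1,r4:6
c10: issue ADD r1<-Add1 | r0:6,r1:Add1,r2:Mul2,r3:Mul1,r4:6
c11: stall | r0:6,r1:Add1,r2:Mul2,r3:Mul1,r4:6
c12: stall | r0:6,r1:Add1,r2:Mul2,r3:Mul1,r4:6
c13: CDB Mul1=180; issue MUL r2<-Mul1 | r0:6,r1:Add1,r2:Mul1,r3:180,r4:6
c14: CDB Mul2=180; issue SUB r3<-Add2 | r0:6,r1:Add1,r2:Mul1,r3:Add2,r4:6
c15: - | r0:6,r1:Add1,r2:Mul1,r3:Add2,r4:6
c16: CDB Add1=186 | r0:6,r1:186,r2:Mul1,r3:Add2,r4:6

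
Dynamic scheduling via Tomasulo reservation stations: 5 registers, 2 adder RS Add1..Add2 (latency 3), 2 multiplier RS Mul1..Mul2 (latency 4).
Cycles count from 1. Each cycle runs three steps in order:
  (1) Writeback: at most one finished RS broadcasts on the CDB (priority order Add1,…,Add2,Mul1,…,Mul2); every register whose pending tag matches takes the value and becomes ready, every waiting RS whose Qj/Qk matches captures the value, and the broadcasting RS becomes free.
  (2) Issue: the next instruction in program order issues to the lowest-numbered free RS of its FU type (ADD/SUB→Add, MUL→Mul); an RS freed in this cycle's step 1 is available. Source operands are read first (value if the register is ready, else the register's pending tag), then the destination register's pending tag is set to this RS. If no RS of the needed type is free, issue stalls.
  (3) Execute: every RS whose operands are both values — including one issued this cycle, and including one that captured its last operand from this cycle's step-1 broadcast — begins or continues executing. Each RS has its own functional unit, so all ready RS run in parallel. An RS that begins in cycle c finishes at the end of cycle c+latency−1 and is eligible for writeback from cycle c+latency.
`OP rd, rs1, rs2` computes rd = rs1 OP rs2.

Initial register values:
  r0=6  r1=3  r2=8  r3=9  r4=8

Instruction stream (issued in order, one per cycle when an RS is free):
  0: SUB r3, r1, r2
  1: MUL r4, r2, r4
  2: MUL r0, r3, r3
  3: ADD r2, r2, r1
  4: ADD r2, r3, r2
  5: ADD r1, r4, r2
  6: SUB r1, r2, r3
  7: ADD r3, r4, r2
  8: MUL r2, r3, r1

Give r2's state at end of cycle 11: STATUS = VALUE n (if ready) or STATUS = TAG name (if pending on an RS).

STATUS = VALUE 6

  c1: issue SUB r3<-Add1  regs: r0:6,r1:3,r2:8,r3:Add1,r4:8
  c2: issue MUL r4<-Mul1  regs: r0:6,r1:3,r2:8,r3:Add1,r4:Mul1
  c3: issue MUL r0<-Mul2  regs: r0:Mul2,r1:3,r2:8,r3:Add1,r4:Mul1
  c4: CDB Add1=-5; issue ADD r2<-Add1  regs: r0:Mul2,r1:3,r2:Add1,r3:-5,r4:Mul1
  c5: issue ADD r2<-Add2  regs: r0:Mul2,r1:3,r2:Add2,r3:-5,r4:Mul1
  c6: CDB Mul1=64; stall  regs: r0:Mul2,r1:3,r2:Add2,r3:-5,r4:64
  c7: CDB Add1=11; issue ADD r1<-Add1  regs: r0:Mul2,r1:Add1,r2:Add2,r3:-5,r4:64
  c8: CDB Mul2=25; stall  regs: r0:25,r1:Add1,r2:Add2,r3:-5,r4:64
  c9: stall  regs: r0:25,r1:Add1,r2:Add2,r3:-5,r4:64
  c10: CDB Add2=6; issue SUB r1<-Add2  regs: r0:25,r1:Add2,r2:6,r3:-5,r4:64
  c11: stall  regs: r0:25,r1:Add2,r2:6,r3:-5,r4:64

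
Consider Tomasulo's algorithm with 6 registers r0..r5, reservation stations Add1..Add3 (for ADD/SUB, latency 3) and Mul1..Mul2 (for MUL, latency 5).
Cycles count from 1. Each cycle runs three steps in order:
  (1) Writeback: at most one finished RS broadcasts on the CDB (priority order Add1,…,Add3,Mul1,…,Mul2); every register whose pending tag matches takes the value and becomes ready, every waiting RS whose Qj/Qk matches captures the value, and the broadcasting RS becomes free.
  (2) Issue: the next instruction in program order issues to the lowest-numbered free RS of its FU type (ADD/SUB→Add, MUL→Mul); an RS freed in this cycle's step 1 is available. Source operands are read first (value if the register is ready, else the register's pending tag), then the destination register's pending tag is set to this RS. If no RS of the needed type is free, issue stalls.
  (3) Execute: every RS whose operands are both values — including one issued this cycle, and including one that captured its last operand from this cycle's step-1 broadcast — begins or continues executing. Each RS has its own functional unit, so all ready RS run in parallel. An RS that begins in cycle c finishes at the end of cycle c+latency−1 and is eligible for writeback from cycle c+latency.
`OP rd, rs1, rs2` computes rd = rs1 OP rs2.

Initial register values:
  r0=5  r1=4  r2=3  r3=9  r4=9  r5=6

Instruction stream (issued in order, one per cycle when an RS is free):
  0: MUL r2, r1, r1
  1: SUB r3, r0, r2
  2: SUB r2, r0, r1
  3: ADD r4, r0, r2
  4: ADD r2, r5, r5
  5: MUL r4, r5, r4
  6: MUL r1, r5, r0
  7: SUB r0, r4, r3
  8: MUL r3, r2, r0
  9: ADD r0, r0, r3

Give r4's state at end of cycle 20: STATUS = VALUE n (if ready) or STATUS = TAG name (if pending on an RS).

cycle 1: issue MUL r2<-Mul1 // r0:5,r1:4,r2:Mul1,r3:9,r4:9,r5:6
cycle 2: issue SUB r3<-Add1 // r0:5,r1:4,r2:Mul1,r3:Add1,r4:9,r5:6
cycle 3: issue SUB r2<-Add2 // r0:5,r1:4,r2:Add2,r3:Add1,r4:9,r5:6
cycle 4: issue ADD r4<-Add3 // r0:5,r1:4,r2:Add2,r3:Add1,r4:Add3,r5:6
cycle 5: stall // r0:5,r1:4,r2:Add2,r3:Add1,r4:Add3,r5:6
cycle 6: CDB Add2=1; issue ADD r2<-Add2 // r0:5,r1:4,r2:Add2,r3:Add1,r4:Add3,r5:6
cycle 7: CDB Mul1=16; issue MUL r4<-Mul1 // r0:5,r1:4,r2:Add2,r3:Add1,r4:Mul1,r5:6
cycle 8: issue MUL r1<-Mul2 // r0:5,r1:Mul2,r2:Add2,r3:Add1,r4:Mul1,r5:6
cycle 9: CDB Add2=12; issue SUB r0<-Add2 // r0:Add2,r1:Mul2,r2:12,r3:Add1,r4:Mul1,r5:6
cycle 10: CDB Add1=-11; stall // r0:Add2,r1:Mul2,r2:12,r3:-11,r4:Mul1,r5:6
cycle 11: CDB Add3=6; stall // r0:Add2,r1:Mul2,r2:12,r3:-11,r4:Mul1,r5:6
cycle 12: stall // r0:Add2,r1:Mul2,r2:12,r3:-11,r4:Mul1,r5:6
cycle 13: CDB Mul2=30; issue MUL r3<-Mul2 // r0:Add2,r1:30,r2:12,r3:Mul2,r4:Mul1,r5:6
cycle 14: issue ADD r0<-Add1 // r0:Add1,r1:30,r2:12,r3:Mul2,r4:Mul1,r5:6
cycle 15: - // r0:Add1,r1:30,r2:12,r3:Mul2,r4:Mul1,r5:6
cycle 16: CDB Mul1=36 // r0:Add1,r1:30,r2:12,r3:Mul2,r4:36,r5:6
cycle 17: - // r0:Add1,r1:30,r2:12,r3:Mul2,r4:36,r5:6
cycle 18: - // r0:Add1,r1:30,r2:12,r3:Mul2,r4:36,r5:6
cycle 19: CDB Add2=47 // r0:Add1,r1:30,r2:12,r3:Mul2,r4:36,r5:6
cycle 20: - // r0:Add1,r1:30,r2:12,r3:Mul2,r4:36,r5:6

STATUS = VALUE 36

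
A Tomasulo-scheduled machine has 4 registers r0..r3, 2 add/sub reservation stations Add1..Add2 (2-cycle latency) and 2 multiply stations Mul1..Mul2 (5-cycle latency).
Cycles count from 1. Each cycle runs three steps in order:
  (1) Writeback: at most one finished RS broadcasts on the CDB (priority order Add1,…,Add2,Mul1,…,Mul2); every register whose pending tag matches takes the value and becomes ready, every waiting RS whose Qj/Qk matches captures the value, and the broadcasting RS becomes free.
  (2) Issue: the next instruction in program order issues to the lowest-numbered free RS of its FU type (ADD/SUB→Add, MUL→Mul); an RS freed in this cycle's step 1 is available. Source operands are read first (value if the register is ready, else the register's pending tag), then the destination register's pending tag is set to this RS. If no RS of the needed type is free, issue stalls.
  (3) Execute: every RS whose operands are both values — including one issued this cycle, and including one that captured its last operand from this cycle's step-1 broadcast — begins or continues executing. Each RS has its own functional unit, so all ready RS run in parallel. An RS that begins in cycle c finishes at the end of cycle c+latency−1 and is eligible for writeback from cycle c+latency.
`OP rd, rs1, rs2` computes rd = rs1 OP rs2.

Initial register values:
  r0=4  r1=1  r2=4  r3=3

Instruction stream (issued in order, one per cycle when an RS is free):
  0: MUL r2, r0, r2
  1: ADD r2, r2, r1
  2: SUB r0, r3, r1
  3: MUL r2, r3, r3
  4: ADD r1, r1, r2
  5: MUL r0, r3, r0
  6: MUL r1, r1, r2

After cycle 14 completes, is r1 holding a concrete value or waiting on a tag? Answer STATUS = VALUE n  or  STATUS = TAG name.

c1: issue MUL r2<-Mul1 | r0:4,r1:1,r2:Mul1,r3:3
c2: issue ADD r2<-Add1 | r0:4,r1:1,r2:Add1,r3:3
c3: issue SUB r0<-Add2 | r0:Add2,r1:1,r2:Add1,r3:3
c4: issue MUL r2<-Mul2 | r0:Add2,r1:1,r2:Mul2,r3:3
c5: CDB Add2=2; issue ADD r1<-Add2 | r0:2,r1:Add2,r2:Mul2,r3:3
c6: CDB Mul1=16; issue MUL r0<-Mul1 | r0:Mul1,r1:Add2,r2:Mul2,r3:3
c7: stall | r0:Mul1,r1:Add2,r2:Mul2,r3:3
c8: CDB Add1=17; stall | r0:Mul1,r1:Add2,r2:Mul2,r3:3
c9: CDB Mul2=9; issue MUL r1<-Mul2 | r0:Mul1,r1:Mul2,r2:9,r3:3
c10: - | r0:Mul1,r1:Mul2,r2:9,r3:3
c11: CDB Add2=10 | r0:Mul1,r1:Mul2,r2:9,r3:3
c12: CDB Mul1=6 | r0:6,r1:Mul2,r2:9,r3:3
c13: - | r0:6,r1:Mul2,r2:9,r3:3
c14: - | r0:6,r1:Mul2,r2:9,r3:3

STATUS = TAG Mul2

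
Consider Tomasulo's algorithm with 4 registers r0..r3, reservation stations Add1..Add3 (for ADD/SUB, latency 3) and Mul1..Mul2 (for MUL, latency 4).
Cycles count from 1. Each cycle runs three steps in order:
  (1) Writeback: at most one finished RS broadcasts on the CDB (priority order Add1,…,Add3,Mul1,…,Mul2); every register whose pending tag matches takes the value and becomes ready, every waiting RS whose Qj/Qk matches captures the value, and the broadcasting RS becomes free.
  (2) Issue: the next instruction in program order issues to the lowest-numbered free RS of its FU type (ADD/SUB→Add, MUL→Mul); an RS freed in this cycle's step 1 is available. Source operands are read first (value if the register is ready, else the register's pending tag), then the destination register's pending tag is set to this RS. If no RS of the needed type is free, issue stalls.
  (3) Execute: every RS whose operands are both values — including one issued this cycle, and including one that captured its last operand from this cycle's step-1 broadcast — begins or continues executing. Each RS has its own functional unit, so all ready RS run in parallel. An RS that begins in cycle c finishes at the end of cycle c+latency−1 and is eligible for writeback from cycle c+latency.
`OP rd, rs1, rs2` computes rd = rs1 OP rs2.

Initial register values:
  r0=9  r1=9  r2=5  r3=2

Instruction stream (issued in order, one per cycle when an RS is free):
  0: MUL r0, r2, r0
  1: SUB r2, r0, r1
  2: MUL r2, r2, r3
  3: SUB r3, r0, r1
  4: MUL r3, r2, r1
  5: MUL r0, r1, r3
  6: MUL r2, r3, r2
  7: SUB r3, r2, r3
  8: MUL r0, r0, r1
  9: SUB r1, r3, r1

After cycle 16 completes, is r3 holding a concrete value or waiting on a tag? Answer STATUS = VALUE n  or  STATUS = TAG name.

  c1: issue MUL r0<-Mul1  regs: r0:Mul1,r1:9,r2:5,r3:2
  c2: issue SUB r2<-Add1  regs: r0:Mul1,r1:9,r2:Add1,r3:2
  c3: issue MUL r2<-Mul2  regs: r0:Mul1,r1:9,r2:Mul2,r3:2
  c4: issue SUB r3<-Add2  regs: r0:Mul1,r1:9,r2:Mul2,r3:Add2
  c5: CDB Mul1=45; issue MUL r3<-Mul1  regs: r0:45,r1:9,r2:Mul2,r3:Mul1
  c6: stall  regs: r0:45,r1:9,r2:Mul2,r3:Mul1
  c7: stall  regs: r0:45,r1:9,r2:Mul2,r3:Mul1
  c8: CDB Add1=36; stall  regs: r0:45,r1:9,r2:Mul2,r3:Mul1
  c9: CDB Add2=36; stall  regs: r0:45,r1:9,r2:Mul2,r3:Mul1
  c10: stall  regs: r0:45,r1:9,r2:Mul2,r3:Mul1
  c11: stall  regs: r0:45,r1:9,r2:Mul2,r3:Mul1
  c12: CDB Mul2=72; issue MUL r0<-Mul2  regs: r0:Mul2,r1:9,r2:72,r3:Mul1
  c13: stall  regs: r0:Mul2,r1:9,r2:72,r3:Mul1
  c14: stall  regs: r0:Mul2,r1:9,r2:72,r3:Mul1
  c15: stall  regs: r0:Mul2,r1:9,r2:72,r3:Mul1
  c16: CDB Mul1=648; issue MUL r2<-Mul1  regs: r0:Mul2,r1:9,r2:Mul1,r3:648

STATUS = VALUE 648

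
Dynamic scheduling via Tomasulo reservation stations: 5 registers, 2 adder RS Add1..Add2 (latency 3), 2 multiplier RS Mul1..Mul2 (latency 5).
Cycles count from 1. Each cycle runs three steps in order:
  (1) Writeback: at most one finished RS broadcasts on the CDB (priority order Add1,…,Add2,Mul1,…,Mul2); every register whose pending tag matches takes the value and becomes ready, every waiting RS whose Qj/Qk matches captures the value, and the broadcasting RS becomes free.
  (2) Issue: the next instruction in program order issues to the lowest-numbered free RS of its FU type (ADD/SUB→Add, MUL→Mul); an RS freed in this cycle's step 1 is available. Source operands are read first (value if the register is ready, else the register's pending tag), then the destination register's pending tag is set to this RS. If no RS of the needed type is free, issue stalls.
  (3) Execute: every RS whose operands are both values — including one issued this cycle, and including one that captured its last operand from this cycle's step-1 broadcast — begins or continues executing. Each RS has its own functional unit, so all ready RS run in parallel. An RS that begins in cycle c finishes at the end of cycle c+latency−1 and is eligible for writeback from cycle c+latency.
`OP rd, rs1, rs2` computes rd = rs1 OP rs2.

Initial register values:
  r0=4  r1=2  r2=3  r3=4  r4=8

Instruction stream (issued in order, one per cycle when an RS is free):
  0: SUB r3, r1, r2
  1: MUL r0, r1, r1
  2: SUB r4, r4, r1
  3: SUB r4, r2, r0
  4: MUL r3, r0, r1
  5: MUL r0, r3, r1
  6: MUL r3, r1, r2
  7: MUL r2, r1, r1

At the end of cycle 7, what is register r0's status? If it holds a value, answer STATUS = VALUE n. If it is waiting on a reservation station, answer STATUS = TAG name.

STATUS = TAG Mul1

cycle 1: issue SUB r3<-Add1 // r0:4,r1:2,r2:3,r3:Add1,r4:8
cycle 2: issue MUL r0<-Mul1 // r0:Mul1,r1:2,r2:3,r3:Add1,r4:8
cycle 3: issue SUB r4<-Add2 // r0:Mul1,r1:2,r2:3,r3:Add1,r4:Add2
cycle 4: CDB Add1=-1; issue SUB r4<-Add1 // r0:Mul1,r1:2,r2:3,r3:-1,r4:Add1
cycle 5: issue MUL r3<-Mul2 // r0:Mul1,r1:2,r2:3,r3:Mul2,r4:Add1
cycle 6: CDB Add2=6; stall // r0:Mul1,r1:2,r2:3,r3:Mul2,r4:Add1
cycle 7: CDB Mul1=4; issue MUL r0<-Mul1 // r0:Mul1,r1:2,r2:3,r3:Mul2,r4:Add1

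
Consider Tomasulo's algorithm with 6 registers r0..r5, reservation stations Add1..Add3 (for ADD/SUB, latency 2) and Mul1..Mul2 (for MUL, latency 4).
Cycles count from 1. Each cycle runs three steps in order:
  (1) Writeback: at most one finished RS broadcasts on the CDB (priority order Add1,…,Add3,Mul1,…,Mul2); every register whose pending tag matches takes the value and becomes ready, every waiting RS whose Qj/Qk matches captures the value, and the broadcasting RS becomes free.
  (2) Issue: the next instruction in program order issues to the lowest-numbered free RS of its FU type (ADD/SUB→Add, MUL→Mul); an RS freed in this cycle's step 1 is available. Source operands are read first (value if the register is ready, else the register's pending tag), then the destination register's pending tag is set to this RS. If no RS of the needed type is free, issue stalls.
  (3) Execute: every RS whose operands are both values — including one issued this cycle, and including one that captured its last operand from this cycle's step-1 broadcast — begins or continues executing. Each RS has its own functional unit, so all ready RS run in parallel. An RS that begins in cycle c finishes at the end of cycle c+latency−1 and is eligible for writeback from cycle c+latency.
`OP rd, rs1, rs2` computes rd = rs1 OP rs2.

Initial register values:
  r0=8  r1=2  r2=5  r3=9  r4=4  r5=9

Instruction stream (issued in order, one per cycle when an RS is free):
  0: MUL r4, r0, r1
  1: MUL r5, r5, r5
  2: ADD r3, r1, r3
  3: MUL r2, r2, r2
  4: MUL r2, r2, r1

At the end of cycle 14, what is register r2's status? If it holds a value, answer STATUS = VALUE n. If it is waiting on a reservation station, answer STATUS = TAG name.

STATUS = VALUE 50

c1: issue MUL r4<-Mul1 | r0:8,r1:2,r2:5,r3:9,r4:Mul1,r5:9
c2: issue MUL r5<-Mul2 | r0:8,r1:2,r2:5,r3:9,r4:Mul1,r5:Mul2
c3: issue ADD r3<-Add1 | r0:8,r1:2,r2:5,r3:Add1,r4:Mul1,r5:Mul2
c4: stall | r0:8,r1:2,r2:5,r3:Add1,r4:Mul1,r5:Mul2
c5: CDB Add1=11; stall | r0:8,r1:2,r2:5,r3:11,r4:Mul1,r5:Mul2
c6: CDB Mul1=16; issue MUL r2<-Mul1 | r0:8,r1:2,r2:Mul1,r3:11,r4:16,r5:Mul2
c7: CDB Mul2=81; issue MUL r2<-Mul2 | r0:8,r1:2,r2:Mul2,r3:11,r4:16,r5:81
c8: - | r0:8,r1:2,r2:Mul2,r3:11,r4:16,r5:81
c9: - | r0:8,r1:2,r2:Mul2,r3:11,r4:16,r5:81
c10: CDB Mul1=25 | r0:8,r1:2,r2:Mul2,r3:11,r4:16,r5:81
c11: - | r0:8,r1:2,r2:Mul2,r3:11,r4:16,r5:81
c12: - | r0:8,r1:2,r2:Mul2,r3:11,r4:16,r5:81
c13: - | r0:8,r1:2,r2:Mul2,r3:11,r4:16,r5:81
c14: CDB Mul2=50 | r0:8,r1:2,r2:50,r3:11,r4:16,r5:81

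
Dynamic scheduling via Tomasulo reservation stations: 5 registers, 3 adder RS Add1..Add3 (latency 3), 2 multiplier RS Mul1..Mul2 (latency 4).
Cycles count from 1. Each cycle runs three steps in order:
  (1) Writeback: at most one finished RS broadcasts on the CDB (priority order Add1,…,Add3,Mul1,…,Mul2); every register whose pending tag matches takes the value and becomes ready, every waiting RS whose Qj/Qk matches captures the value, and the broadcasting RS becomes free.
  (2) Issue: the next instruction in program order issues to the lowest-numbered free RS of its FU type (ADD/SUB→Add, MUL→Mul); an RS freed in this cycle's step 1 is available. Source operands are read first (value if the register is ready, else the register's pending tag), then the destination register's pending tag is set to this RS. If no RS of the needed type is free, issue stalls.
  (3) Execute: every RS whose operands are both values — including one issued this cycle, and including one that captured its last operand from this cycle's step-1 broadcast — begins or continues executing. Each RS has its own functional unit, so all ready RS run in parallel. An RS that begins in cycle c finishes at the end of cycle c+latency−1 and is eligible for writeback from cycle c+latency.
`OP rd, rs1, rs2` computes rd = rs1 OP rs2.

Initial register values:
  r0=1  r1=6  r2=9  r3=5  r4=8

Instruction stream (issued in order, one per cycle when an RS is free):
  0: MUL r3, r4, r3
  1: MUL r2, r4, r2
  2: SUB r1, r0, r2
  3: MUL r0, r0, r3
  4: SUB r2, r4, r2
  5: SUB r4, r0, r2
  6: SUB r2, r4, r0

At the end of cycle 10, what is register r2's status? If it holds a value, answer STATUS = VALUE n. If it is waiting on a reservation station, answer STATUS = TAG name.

STATUS = TAG Add1

c1: issue MUL r3<-Mul1 | r0:1,r1:6,r2:9,r3:Mul1,r4:8
c2: issue MUL r2<-Mul2 | r0:1,r1:6,r2:Mul2,r3:Mul1,r4:8
c3: issue SUB r1<-Add1 | r0:1,r1:Add1,r2:Mul2,r3:Mul1,r4:8
c4: stall | r0:1,r1:Add1,r2:Mul2,r3:Mul1,r4:8
c5: CDB Mul1=40; issue MUL r0<-Mul1 | r0:Mul1,r1:Add1,r2:Mul2,r3:40,r4:8
c6: CDB Mul2=72; issue SUB r2<-Add2 | r0:Mul1,r1:Add1,r2:Add2,r3:40,r4:8
c7: issue SUB r4<-Add3 | r0:Mul1,r1:Add1,r2:Add2,r3:40,r4:Add3
c8: stall | r0:Mul1,r1:Add1,r2:Add2,r3:40,r4:Add3
c9: CDB Add1=-71; issue SUB r2<-Add1 | r0:Mul1,r1:-71,r2:Add1,r3:40,r4:Add3
c10: CDB Add2=-64 | r0:Mul1,r1:-71,r2:Add1,r3:40,r4:Add3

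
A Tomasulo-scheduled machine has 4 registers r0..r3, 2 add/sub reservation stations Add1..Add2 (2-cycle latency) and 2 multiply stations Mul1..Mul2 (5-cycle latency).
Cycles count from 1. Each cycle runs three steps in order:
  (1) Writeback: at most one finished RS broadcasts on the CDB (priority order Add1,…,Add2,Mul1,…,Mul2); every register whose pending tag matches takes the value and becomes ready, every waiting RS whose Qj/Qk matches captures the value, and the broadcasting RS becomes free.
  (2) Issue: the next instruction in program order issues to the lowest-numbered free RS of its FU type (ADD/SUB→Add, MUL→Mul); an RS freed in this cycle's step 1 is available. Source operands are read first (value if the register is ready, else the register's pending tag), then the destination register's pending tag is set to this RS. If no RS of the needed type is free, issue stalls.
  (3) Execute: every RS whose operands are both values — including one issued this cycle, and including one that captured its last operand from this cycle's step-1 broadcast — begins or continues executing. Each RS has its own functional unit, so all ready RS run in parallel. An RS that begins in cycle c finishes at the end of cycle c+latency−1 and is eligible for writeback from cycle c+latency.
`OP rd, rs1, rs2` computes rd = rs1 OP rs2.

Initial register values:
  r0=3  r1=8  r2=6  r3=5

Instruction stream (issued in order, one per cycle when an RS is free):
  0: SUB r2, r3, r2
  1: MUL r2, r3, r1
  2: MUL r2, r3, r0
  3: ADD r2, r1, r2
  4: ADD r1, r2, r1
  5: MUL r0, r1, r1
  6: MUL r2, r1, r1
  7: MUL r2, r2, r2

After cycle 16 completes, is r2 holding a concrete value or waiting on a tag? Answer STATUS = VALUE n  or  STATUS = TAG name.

  c1: issue SUB r2<-Add1  regs: r0:3,r1:8,r2:Add1,r3:5
  c2: issue MUL r2<-Mul1  regs: r0:3,r1:8,r2:Mul1,r3:5
  c3: CDB Add1=-1; issue MUL r2<-Mul2  regs: r0:3,r1:8,r2:Mul2,r3:5
  c4: issue ADD r2<-Add1  regs: r0:3,r1:8,r2:Add1,r3:5
  c5: issue ADD r1<-Add2  regs: r0:3,r1:Add2,r2:Add1,r3:5
  c6: stall  regs: r0:3,r1:Add2,r2:Add1,r3:5
  c7: CDB Mul1=40; issue MUL r0<-Mul1  regs: r0:Mul1,r1:Add2,r2:Add1,r3:5
  c8: CDB Mul2=15; issue MUL r2<-Mul2  regs: r0:Mul1,r1:Add2,r2:Mul2,r3:5
  c9: stall  regs: r0:Mul1,r1:Add2,r2:Mul2,r3:5
  c10: CDB Add1=23; stall  regs: r0:Mul1,r1:Add2,r2:Mul2,r3:5
  c11: stall  regs: r0:Mul1,r1:Add2,r2:Mul2,r3:5
  c12: CDB Add2=31; stall  regs: r0:Mul1,r1:31,r2:Mul2,r3:5
  c13: stall  regs: r0:Mul1,r1:31,r2:Mul2,r3:5
  c14: stall  regs: r0:Mul1,r1:31,r2:Mul2,r3:5
  c15: stall  regs: r0:Mul1,r1:31,r2:Mul2,r3:5
  c16: stall  regs: r0:Mul1,r1:31,r2:Mul2,r3:5

STATUS = TAG Mul2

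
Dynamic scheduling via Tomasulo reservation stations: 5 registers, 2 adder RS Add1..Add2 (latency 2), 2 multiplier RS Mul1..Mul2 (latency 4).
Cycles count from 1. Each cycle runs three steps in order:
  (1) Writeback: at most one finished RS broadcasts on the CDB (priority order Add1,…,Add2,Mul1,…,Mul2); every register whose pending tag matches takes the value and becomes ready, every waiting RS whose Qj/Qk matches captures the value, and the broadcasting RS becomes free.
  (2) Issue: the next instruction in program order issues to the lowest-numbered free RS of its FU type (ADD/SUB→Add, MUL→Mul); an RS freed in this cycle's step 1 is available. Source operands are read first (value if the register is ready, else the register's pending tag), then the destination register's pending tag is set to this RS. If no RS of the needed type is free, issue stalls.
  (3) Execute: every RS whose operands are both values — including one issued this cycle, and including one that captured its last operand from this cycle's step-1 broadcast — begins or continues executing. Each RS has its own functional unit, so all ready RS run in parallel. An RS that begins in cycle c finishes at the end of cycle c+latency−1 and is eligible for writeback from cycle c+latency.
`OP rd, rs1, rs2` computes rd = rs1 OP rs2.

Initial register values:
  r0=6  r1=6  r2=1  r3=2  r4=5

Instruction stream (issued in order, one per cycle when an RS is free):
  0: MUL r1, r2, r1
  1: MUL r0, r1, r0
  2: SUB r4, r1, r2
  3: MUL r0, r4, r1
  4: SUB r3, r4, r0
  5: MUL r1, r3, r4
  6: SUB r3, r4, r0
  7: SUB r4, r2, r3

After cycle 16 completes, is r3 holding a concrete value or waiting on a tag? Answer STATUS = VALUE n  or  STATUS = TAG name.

STATUS = VALUE -25

cycle 1: issue MUL r1<-Mul1 // r0:6,r1:Mul1,r2:1,r3:2,r4:5
cycle 2: issue MUL r0<-Mul2 // r0:Mul2,r1:Mul1,r2:1,r3:2,r4:5
cycle 3: issue SUB r4<-Add1 // r0:Mul2,r1:Mul1,r2:1,r3:2,r4:Add1
cycle 4: stall // r0:Mul2,r1:Mul1,r2:1,r3:2,r4:Add1
cycle 5: CDB Mul1=6; issue MUL r0<-Mul1 // r0:Mul1,r1:6,r2:1,r3:2,r4:Add1
cycle 6: issue SUB r3<-Add2 // r0:Mul1,r1:6,r2:1,r3:Add2,r4:Add1
cycle 7: CDB Add1=5; stall // r0:Mul1,r1:6,r2:1,r3:Add2,r4:5
cycle 8: stall // r0:Mul1,r1:6,r2:1,r3:Add2,r4:5
cycle 9: CDB Mul2=36; issue MUL r1<-Mul2 // r0:Mul1,r1:Mul2,r2:1,r3:Add2,r4:5
cycle 10: issue SUB r3<-Add1 // r0:Mul1,r1:Mul2,r2:1,r3:Add1,r4:5
cycle 11: CDB Mul1=30; stall // r0:30,r1:Mul2,r2:1,r3:Add1,r4:5
cycle 12: stall // r0:30,r1:Mul2,r2:1,r3:Add1,r4:5
cycle 13: CDB Add1=-25; issue SUB r4<-Add1 // r0:30,r1:Mul2,r2:1,r3:-25,r4:Add1
cycle 14: CDB Add2=-25 // r0:30,r1:Mul2,r2:1,r3:-25,r4:Add1
cycle 15: CDB Add1=26 // r0:30,r1:Mul2,r2:1,r3:-25,r4:26
cycle 16: - // r0:30,r1:Mul2,r2:1,r3:-25,r4:26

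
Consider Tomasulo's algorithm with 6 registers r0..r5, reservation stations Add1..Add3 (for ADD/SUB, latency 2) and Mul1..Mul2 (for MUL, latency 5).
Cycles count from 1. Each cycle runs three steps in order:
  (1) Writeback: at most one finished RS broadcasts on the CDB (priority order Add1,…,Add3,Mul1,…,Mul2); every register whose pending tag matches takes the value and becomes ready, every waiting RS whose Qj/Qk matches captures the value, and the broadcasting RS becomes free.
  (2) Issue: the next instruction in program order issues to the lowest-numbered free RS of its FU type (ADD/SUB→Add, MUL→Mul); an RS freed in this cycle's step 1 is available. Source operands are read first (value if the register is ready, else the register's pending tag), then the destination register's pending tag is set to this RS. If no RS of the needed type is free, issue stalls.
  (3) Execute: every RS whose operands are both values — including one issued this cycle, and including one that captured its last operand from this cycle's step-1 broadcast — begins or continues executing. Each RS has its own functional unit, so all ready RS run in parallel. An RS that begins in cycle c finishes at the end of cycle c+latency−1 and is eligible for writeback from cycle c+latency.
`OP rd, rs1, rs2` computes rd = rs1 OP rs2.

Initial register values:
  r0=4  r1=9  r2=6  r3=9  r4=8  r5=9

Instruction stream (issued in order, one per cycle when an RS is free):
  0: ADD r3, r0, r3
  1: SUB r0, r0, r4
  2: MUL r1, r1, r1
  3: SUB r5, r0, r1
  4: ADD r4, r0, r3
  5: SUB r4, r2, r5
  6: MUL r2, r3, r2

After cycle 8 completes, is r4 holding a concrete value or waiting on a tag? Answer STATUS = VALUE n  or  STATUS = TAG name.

  c1: issue ADD r3<-Add1  regs: r0:4,r1:9,r2:6,r3:Add1,r4:8,r5:9
  c2: issue SUB r0<-Add2  regs: r0:Add2,r1:9,r2:6,r3:Add1,r4:8,r5:9
  c3: CDB Add1=13; issue MUL r1<-Mul1  regs: r0:Add2,r1:Mul1,r2:6,r3:13,r4:8,r5:9
  c4: CDB Add2=-4; issue SUB r5<-Add1  regs: r0:-4,r1:Mul1,r2:6,r3:13,r4:8,r5:Add1
  c5: issue ADD r4<-Add2  regs: r0:-4,r1:Mul1,r2:6,r3:13,r4:Add2,r5:Add1
  c6: issue SUB r4<-Add3  regs: r0:-4,r1:Mul1,r2:6,r3:13,r4:Add3,r5:Add1
  c7: CDB Add2=9; issue MUL r2<-Mul2  regs: r0:-4,r1:Mul1,r2:Mul2,r3:13,r4:Add3,r5:Add1
  c8: CDB Mul1=81  regs: r0:-4,r1:81,r2:Mul2,r3:13,r4:Add3,r5:Add1

STATUS = TAG Add3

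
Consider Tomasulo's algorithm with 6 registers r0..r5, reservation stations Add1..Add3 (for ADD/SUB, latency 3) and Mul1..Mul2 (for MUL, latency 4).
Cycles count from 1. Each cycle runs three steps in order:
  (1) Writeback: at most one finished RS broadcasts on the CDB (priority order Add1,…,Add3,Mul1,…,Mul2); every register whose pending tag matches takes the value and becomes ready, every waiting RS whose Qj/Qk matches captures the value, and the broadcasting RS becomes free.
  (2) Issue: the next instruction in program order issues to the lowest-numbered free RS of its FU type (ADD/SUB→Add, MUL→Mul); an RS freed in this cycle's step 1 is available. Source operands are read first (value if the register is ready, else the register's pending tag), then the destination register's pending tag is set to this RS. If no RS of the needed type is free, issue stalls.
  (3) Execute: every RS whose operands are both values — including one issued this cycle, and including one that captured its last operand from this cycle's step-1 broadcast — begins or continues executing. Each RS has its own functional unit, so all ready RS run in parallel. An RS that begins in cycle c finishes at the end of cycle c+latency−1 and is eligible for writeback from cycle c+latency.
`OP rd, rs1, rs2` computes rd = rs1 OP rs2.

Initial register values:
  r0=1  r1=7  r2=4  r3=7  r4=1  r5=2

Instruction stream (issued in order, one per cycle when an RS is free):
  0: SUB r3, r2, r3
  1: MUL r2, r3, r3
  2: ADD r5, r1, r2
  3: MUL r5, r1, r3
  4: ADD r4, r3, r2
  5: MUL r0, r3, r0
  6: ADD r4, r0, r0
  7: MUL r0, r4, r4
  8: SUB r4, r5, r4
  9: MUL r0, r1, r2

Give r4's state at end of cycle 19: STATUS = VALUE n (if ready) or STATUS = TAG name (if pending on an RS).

  c1: issue SUB r3<-Add1  regs: r0:1,r1:7,r2:4,r3:Add1,r4:1,r5:2
  c2: issue MUL r2<-Mul1  regs: r0:1,r1:7,r2:Mul1,r3:Add1,r4:1,r5:2
  c3: issue ADD r5<-Add2  regs: r0:1,r1:7,r2:Mul1,r3:Add1,r4:1,r5:Add2
  c4: CDB Add1=-3; issue MUL r5<-Mul2  regs: r0:1,r1:7,r2:Mul1,r3:-3,r4:1,r5:Mul2
  c5: issue ADD r4<-Add1  regs: r0:1,r1:7,r2:Mul1,r3:-3,r4:Add1,r5:Mul2
  c6: stall  regs: r0:1,r1:7,r2:Mul1,r3:-3,r4:Add1,r5:Mul2
  c7: stall  regs: r0:1,r1:7,r2:Mul1,r3:-3,r4:Add1,r5:Mul2
  c8: CDB Mul1=9; issue MUL r0<-Mul1  regs: r0:Mul1,r1:7,r2:9,r3:-3,r4:Add1,r5:Mul2
  c9: CDB Mul2=-21; issue ADD r4<-Add3  regs: r0:Mul1,r1:7,r2:9,r3:-3,r4:Add3,r5:-21
  c10: issue MUL r0<-Mul2  regs: r0:Mul2,r1:7,r2:9,r3:-3,r4:Add3,r5:-21
  c11: CDB Add1=6; issue SUB r4<-Add1  regs: r0:Mul2,r1:7,r2:9,r3:-3,r4:Add1,r5:-21
  c12: CDB Add2=16; stall  regs: r0:Mul2,r1:7,r2:9,r3:-3,r4:Add1,r5:-21
  c13: CDB Mul1=-3; issue MUL r0<-Mul1  regs: r0:Mul1,r1:7,r2:9,r3:-3,r4:Add1,r5:-21
  c14: -  regs: r0:Mul1,r1:7,r2:9,r3:-3,r4:Add1,r5:-21
  c15: -  regs: r0:Mul1,r1:7,r2:9,r3:-3,r4:Add1,r5:-21
  c16: CDB Add3=-6  regs: r0:Mul1,r1:7,r2:9,r3:-3,r4:Add1,r5:-21
  c17: CDB Mul1=63  regs: r0:63,r1:7,r2:9,r3:-3,r4:Add1,r5:-21
  c18: -  regs: r0:63,r1:7,r2:9,r3:-3,r4:Add1,r5:-21
  c19: CDB Add1=-15  regs: r0:63,r1:7,r2:9,r3:-3,r4:-15,r5:-21

STATUS = VALUE -15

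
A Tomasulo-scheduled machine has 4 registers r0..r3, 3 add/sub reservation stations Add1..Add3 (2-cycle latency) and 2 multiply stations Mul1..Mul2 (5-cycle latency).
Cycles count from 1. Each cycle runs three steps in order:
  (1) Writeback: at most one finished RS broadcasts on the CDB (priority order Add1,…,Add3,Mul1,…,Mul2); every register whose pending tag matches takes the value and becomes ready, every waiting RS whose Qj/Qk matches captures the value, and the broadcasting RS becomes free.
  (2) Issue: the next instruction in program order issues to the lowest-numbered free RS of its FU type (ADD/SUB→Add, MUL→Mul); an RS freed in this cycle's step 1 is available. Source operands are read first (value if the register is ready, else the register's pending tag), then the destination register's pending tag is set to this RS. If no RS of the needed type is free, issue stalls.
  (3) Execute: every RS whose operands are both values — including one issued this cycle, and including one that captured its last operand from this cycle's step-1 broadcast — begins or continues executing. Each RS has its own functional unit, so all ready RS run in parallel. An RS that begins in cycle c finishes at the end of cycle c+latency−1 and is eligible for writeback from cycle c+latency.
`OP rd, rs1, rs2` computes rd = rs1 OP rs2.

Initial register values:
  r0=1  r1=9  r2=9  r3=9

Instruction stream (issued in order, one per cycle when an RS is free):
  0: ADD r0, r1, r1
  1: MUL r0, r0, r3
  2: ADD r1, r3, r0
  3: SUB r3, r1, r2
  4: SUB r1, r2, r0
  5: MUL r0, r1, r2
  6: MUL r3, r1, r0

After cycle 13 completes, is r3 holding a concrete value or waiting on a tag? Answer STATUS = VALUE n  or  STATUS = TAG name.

STATUS = TAG Mul1

  c1: issue ADD r0<-Add1  regs: r0:Add1,r1:9,r2:9,r3:9
  c2: issue MUL r0<-Mul1  regs: r0:Mul1,r1:9,r2:9,r3:9
  c3: CDB Add1=18; issue ADD r1<-Add1  regs: r0:Mul1,r1:Add1,r2:9,r3:9
  c4: issue SUB r3<-Add2  regs: r0:Mul1,r1:Add1,r2:9,r3:Add2
  c5: issue SUB r1<-Add3  regs: r0:Mul1,r1:Add3,r2:9,r3:Add2
  c6: issue MUL r0<-Mul2  regs: r0:Mul2,r1:Add3,r2:9,r3:Add2
  c7: stall  regs: r0:Mul2,r1:Add3,r2:9,r3:Add2
  c8: CDB Mul1=162; issue MUL r3<-Mul1  regs: r0:Mul2,r1:Add3,r2:9,r3:Mul1
  c9: -  regs: r0:Mul2,r1:Add3,r2:9,r3:Mul1
  c10: CDB Add1=171  regs: r0:Mul2,r1:Add3,r2:9,r3:Mul1
  c11: CDB Add3=-153  regs: r0:Mul2,r1:-153,r2:9,r3:Mul1
  c12: CDB Add2=162  regs: r0:Mul2,r1:-153,r2:9,r3:Mul1
  c13: -  regs: r0:Mul2,r1:-153,r2:9,r3:Mul1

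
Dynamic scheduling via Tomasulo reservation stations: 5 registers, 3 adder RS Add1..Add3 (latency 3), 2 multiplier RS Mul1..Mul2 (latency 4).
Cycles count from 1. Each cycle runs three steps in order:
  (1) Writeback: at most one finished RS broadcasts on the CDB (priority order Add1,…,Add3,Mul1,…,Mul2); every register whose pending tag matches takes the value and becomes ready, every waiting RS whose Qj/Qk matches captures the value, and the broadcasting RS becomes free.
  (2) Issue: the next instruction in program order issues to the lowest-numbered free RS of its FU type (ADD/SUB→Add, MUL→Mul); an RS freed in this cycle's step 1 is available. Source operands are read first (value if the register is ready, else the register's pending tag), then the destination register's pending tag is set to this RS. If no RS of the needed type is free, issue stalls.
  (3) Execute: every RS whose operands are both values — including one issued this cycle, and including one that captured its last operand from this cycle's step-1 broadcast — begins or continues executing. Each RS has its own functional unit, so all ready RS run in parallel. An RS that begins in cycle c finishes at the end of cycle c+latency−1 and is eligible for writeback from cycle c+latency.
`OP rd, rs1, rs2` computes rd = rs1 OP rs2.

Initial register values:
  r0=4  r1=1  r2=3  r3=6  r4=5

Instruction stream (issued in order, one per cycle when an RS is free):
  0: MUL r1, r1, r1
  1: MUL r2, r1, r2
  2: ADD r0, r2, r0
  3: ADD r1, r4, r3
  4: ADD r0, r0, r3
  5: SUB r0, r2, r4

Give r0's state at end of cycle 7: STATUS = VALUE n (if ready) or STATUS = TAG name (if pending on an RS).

  c1: issue MUL r1<-Mul1  regs: r0:4,r1:Mul1,r2:3,r3:6,r4:5
  c2: issue MUL r2<-Mul2  regs: r0:4,r1:Mul1,r2:Mul2,r3:6,r4:5
  c3: issue ADD r0<-Add1  regs: r0:Add1,r1:Mul1,r2:Mul2,r3:6,r4:5
  c4: issue ADD r1<-Add2  regs: r0:Add1,r1:Add2,r2:Mul2,r3:6,r4:5
  c5: CDB Mul1=1; issue ADD r0<-Add3  regs: r0:Add3,r1:Add2,r2:Mul2,r3:6,r4:5
  c6: stall  regs: r0:Add3,r1:Add2,r2:Mul2,r3:6,r4:5
  c7: CDB Add2=11; issue SUB r0<-Add2  regs: r0:Add2,r1:11,r2:Mul2,r3:6,r4:5

STATUS = TAG Add2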